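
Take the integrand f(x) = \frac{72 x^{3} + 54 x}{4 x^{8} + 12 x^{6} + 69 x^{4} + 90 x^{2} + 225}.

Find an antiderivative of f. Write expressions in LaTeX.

An antiderivative is F(x) = - \frac{9}{2 x^{4} + 3 x^{2} + 15}.

f matches the chain-rule pattern g'(h)*h' with inner function h(x) = \frac{2 x^{4}}{3} + x^{2} + 5; substituting u = h(x) collapses the integral.
Check: d/dx[- \frac{9}{2 x^{4} + 3 x^{2} + 15}] = \frac{72 x^{3} + 54 x}{4 x^{8} + 12 x^{6} + 69 x^{4} + 90 x^{2} + 225} = f(x).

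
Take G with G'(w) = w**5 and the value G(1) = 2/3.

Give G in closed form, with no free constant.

For G(w) to be correct, d/dw[G] must agree with the stated G'(w) identically.
A general antiderivative is w**6/6 + C.
The condition gives C = 2/3 - (1/6) = 1/2.
So G(w) = (w**6 + 3)/6.
Check: d/dw[(w**6 + 3)/6] = w**5 = G'(w).

G(w) = (w**6 + 3)/6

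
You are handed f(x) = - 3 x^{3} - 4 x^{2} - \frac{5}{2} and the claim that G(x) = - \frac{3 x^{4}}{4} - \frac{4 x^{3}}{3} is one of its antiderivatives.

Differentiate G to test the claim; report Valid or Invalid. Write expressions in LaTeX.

Invalid: d/dx[G] - f = \frac{5}{2}, which is not 0.

d/dx[G] = - 3 x^{3} - 4 x^{2}
d/dx[G] - f(x) = \frac{5}{2} != 0.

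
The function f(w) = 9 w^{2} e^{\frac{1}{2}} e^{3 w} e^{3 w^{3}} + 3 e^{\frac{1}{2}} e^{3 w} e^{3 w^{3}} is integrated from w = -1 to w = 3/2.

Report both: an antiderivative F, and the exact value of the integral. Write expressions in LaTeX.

Antiderivative: F(w) = e^{3 w^{3} + 3 w + \frac{1}{2}}; value = - \frac{1}{e^{\frac{11}{2}}} + e^{\frac{121}{8}}

f matches the chain-rule pattern g'(h)*h' with inner function h(w) = 3 w^{3} + 3 w + \frac{1}{2}; substituting u = h(w) collapses the integral.
F(w) = e^{3 w^{3} + 3 w + \frac{1}{2}} is an antiderivative of f.
Check: d/dw[e^{3 w^{3} + 3 w + \frac{1}{2}}] = 9 w^{2} e^{\frac{1}{2}} e^{3 w} e^{3 w^{3}} + 3 e^{\frac{1}{2}} e^{3 w} e^{3 w^{3}} = f(w).
F(3/2) = e^{\frac{121}{8}}; F(-1) = e^{- \frac{11}{2}}.
Integral = F(3/2) - F(-1) = - \frac{1}{e^{\frac{11}{2}}} + e^{\frac{121}{8}}.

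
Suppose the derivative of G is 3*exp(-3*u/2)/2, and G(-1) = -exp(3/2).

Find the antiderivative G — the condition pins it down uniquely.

A candidate passes only if d/du[G] lands on the given G'(u) exactly.
A general antiderivative is -exp(-3*u/2) + C.
The condition gives C = -exp(3/2) - (-exp(3/2)) = 0.
So G(u) = -exp(-3*u/2).
Check: d/du[-exp(-3*u/2)] = 3*exp(-3*u/2)/2 = G'(u).

G(u) = -exp(-3*u/2)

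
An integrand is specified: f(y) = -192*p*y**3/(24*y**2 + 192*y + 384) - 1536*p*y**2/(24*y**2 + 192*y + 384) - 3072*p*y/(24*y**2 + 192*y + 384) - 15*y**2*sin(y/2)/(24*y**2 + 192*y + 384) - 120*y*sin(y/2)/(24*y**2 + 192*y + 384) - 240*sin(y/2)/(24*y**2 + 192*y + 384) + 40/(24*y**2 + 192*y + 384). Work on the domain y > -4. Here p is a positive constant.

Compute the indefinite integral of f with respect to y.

F(y) = (-48*p*y**3 - 192*p*y**2 + 15*y*cos(y/2) + 60*cos(y/2) - 20)/(12*y + 48) + C

The integrand splits into summands that can be handled one at a time.
Check: d/dy[(-48*p*y**3 - 192*p*y**2 + 15*y*cos(y/2) + 60*cos(y/2) - 20)/(12*y + 48)] = (-192*p*y**3 - 1536*p*y**2 - 3072*p*y - 15*y**2*sin(y/2) - 120*y*sin(y/2) - 240*sin(y/2) + 40)/(24*y**2 + 192*y + 384), which equals f(y).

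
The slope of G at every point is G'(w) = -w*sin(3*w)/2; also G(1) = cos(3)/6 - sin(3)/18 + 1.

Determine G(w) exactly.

G(w) = (3*w*cos(3*w) - sin(3*w) + 18)/18

Any candidate G(w) must reproduce the stated G'(w) exactly.
A general antiderivative is w*cos(3*w)/6 - sin(3*w)/18 + C.
The condition gives C = cos(3)/6 - sin(3)/18 + 1 - (cos(3)/6 - sin(3)/18) = 1.
So G(w) = (3*w*cos(3*w) - sin(3*w) + 18)/18.
Check: d/dw[(3*w*cos(3*w) - sin(3*w) + 18)/18] = -w*sin(3*w)/2 = G'(w).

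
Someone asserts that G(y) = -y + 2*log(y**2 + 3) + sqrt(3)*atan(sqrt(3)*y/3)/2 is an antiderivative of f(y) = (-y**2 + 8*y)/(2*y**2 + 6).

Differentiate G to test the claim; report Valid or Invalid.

Invalid: d/dy[G] - f = -1/2, which is not 0.

d/dy[G] = (-2*y**2 + 8*y - 3)/(2*y**2 + 6)
d/dy[G] - f(y) = -1/2 != 0.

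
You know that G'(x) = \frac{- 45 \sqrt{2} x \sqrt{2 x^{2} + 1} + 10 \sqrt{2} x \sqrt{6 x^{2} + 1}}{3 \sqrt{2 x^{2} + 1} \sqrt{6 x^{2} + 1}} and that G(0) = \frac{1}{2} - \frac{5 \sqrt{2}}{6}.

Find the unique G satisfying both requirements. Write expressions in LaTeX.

Differentiate the proposed G(x) back; it has to land on the given G'(x).
A general antiderivative is - 5 \sqrt{3 x^{2} + \frac{1}{2}} + \frac{5 \sqrt{4 x^{2} + 2}}{3} + C.
The condition gives C = \frac{1}{2} - \frac{5 \sqrt{2}}{6} - (- \frac{5 \sqrt{2}}{6}) = \frac{1}{2}.
So G(x) = \frac{10 \sqrt{2} \sqrt{2 x^{2} + 1} - 15 \sqrt{2} \sqrt{6 x^{2} + 1} + 3}{6}.
Check: d/dx[\frac{10 \sqrt{2} \sqrt{2 x^{2} + 1} - 15 \sqrt{2} \sqrt{6 x^{2} + 1} + 3}{6}] = \frac{- 45 \sqrt{2} x \sqrt{2 x^{2} + 1} + 10 \sqrt{2} x \sqrt{6 x^{2} + 1}}{3 \sqrt{2 x^{2} + 1} \sqrt{6 x^{2} + 1}} = G'(x).

G(x) = \frac{10 \sqrt{2} \sqrt{2 x^{2} + 1} - 15 \sqrt{2} \sqrt{6 x^{2} + 1} + 3}{6}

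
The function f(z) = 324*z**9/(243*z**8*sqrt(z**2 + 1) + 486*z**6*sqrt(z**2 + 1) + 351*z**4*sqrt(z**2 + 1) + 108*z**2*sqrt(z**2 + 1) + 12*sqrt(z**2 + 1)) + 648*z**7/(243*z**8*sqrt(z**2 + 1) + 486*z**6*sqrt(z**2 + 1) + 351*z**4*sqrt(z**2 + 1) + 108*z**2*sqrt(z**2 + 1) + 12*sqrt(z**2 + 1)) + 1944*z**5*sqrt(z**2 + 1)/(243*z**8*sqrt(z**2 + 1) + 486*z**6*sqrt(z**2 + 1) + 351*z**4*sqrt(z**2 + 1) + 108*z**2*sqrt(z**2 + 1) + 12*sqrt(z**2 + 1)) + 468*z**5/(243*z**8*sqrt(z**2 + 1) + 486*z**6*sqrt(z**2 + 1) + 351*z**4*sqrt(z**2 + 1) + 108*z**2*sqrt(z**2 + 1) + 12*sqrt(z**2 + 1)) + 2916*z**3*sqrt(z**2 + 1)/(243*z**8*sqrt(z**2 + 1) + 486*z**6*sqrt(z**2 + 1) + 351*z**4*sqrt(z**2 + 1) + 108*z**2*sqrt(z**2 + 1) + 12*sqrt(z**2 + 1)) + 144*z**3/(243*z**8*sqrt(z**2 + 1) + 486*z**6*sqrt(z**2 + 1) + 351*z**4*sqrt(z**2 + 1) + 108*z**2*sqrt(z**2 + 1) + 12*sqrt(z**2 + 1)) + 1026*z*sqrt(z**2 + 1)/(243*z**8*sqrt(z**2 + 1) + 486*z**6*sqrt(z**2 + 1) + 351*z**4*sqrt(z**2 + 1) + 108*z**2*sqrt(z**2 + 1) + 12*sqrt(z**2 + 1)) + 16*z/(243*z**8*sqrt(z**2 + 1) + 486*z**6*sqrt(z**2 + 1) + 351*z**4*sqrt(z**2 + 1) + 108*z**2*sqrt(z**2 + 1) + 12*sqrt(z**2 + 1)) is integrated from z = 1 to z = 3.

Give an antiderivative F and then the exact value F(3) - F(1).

The integrand splits into summands that can be handled one at a time.
F(z) = 4*sqrt(z**2 + 1)/3 + 1/(z**2 + 2/3) - 5/(z**2 + 1/3) is an antiderivative of f.
Check: d/dz[4*sqrt(z**2 + 1)/3 + 1/(z**2 + 2/3) - 5/(z**2 + 1/3)] = (324*z**9 + 648*z**7 + 1944*z**5*sqrt(z**2 + 1) + 468*z**5 + 2916*z**3*sqrt(z**2 + 1) + 144*z**3 + 1026*z*sqrt(z**2 + 1) + 16*z)/(243*z**8*sqrt(z**2 + 1) + 486*z**6*sqrt(z**2 + 1) + 351*z**4*sqrt(z**2 + 1) + 108*z**2*sqrt(z**2 + 1) + 12*sqrt(z**2 + 1)), which equals f(z).
F(3) = -351/812 + 4*sqrt(10)/3; F(1) = -63/20 + 4*sqrt(2)/3.
Integral = F(3) - F(1) = -4*sqrt(2)/3 + 5517/2030 + 4*sqrt(10)/3.

Antiderivative: F(z) = 4*sqrt(z**2 + 1)/3 + 1/(z**2 + 2/3) - 5/(z**2 + 1/3); value = -4*sqrt(2)/3 + 5517/2030 + 4*sqrt(10)/3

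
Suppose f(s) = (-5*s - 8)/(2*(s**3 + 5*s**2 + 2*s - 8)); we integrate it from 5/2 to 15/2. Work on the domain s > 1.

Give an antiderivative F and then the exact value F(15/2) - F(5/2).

Antiderivative: F(s) = -13*log(s - 1)/30 - log(s + 2)/6 + 3*log(s + 4)/5; value = -31*log(13/2)/30 - log(19/2)/6 + 13*log(3/2)/30 + log(9/2)/6 + 3*log(23/2)/5

The denominator factors as 2*(s - 1)*(s + 2)*(s + 4); partial fractions split f into directly integrable pieces: 3/(5*(s + 4)) - 1/(6*(s + 2)) - 13/(30*(s - 1)).
F(s) = -13*log(s - 1)/30 - log(s + 2)/6 + 3*log(s + 4)/5 is an antiderivative of f.
Check: d/ds[-13*log(s - 1)/30 - log(s + 2)/6 + 3*log(s + 4)/5] = (-5*s - 8)/(2*s**3 + 10*s**2 + 4*s - 16), which equals f(s).
F(15/2) = -13*log(13/2)/30 - log(19/2)/6 + 3*log(23/2)/5; F(5/2) = -log(9/2)/6 - 13*log(3/2)/30 + 3*log(13/2)/5.
Integral = F(15/2) - F(5/2) = -31*log(13/2)/30 - log(19/2)/6 + 13*log(3/2)/30 + log(9/2)/6 + 3*log(23/2)/5.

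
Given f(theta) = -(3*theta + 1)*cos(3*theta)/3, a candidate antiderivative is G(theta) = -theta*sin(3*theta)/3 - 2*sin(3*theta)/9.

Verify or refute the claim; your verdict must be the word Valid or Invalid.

Invalid: d/dtheta[G] - f = -sin(3*theta)/3 - cos(3*theta)/3, which is not 0.

d/dtheta[G] = -theta*cos(3*theta) - sin(3*theta)/3 - 2*cos(3*theta)/3
d/dtheta[G] - f(theta) = -sin(3*theta)/3 - cos(3*theta)/3 != 0.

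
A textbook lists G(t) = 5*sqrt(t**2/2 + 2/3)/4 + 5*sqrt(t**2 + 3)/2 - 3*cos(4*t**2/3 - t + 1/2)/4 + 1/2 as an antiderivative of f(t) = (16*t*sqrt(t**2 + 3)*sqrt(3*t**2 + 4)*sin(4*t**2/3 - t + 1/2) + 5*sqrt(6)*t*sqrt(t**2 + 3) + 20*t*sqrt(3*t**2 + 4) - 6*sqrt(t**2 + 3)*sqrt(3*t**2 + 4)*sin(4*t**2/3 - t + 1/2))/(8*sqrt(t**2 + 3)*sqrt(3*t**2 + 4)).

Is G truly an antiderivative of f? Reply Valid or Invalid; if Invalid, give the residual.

d/dt[G] = (16*t*sqrt(t**2 + 3)*sqrt(3*t**2 + 4)*sin(4*t**2/3 - t + 1/2) + 5*sqrt(6)*t*sqrt(t**2 + 3) + 20*t*sqrt(3*t**2 + 4) - 6*sqrt(t**2 + 3)*sqrt(3*t**2 + 4)*sin(4*t**2/3 - t + 1/2))/(8*sqrt(t**2 + 3)*sqrt(3*t**2 + 4))
This equals f(t) exactly, so the claim holds.

Valid - the claim checks out under differentiation.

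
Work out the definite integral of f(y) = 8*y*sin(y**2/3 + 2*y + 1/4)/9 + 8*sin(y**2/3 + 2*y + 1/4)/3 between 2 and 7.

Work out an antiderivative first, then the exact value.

Antiderivative: F(y) = -4*cos(y**2/3 + 2*y + 1/4)/3; value = -4*cos(367/12)/3 + 4*cos(67/12)/3

f matches the chain-rule pattern g'(h)*h' with inner function h(y) = y**2/3 + 2*y + 1/4; substituting u = h(y) collapses the integral.
F(y) = -4*cos(y**2/3 + 2*y + 1/4)/3 is an antiderivative of f.
Check: d/dy[-4*cos(y**2/3 + 2*y + 1/4)/3] = 8*y*sin(y**2/3 + 2*y + 1/4)/9 + 8*sin(y**2/3 + 2*y + 1/4)/3 = f(y).
F(7) = -4*cos(367/12)/3; F(2) = -4*cos(67/12)/3.
Integral = F(7) - F(2) = -4*cos(367/12)/3 + 4*cos(67/12)/3.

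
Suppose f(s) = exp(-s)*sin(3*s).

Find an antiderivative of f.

An antiderivative is F(s) = (-sin(3*s) - 3*cos(3*s))*exp(-s)/10.

An antiderivative F(s) passes only if d/ds[F] lands on f(s) exactly.
Check: d/ds[(-sin(3*s) - 3*cos(3*s))*exp(-s)/10] = exp(-s)*sin(3*s) = f(s).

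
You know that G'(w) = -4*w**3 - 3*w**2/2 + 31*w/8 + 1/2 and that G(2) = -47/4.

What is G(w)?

G(w) = (8 - (-4*w**2 - w + 4)**2)/16

G'(w) matches the chain-rule pattern g'(h)*h' with inner function h(w) = -w**2 - w/4 + 1; substituting u = h(w) collapses the integral.
A general antiderivative is -(-w**2 - w/4 + 1)**2 + C.
The condition gives C = -47/4 - (-49/4) = 1/2.
So G(w) = (8 - (-4*w**2 - w + 4)**2)/16.
Check: d/dw[(8 - (-4*w**2 - w + 4)**2)/16] = -4*w**3 - 3*w**2/2 + 31*w/8 + 1/2 = G'(w).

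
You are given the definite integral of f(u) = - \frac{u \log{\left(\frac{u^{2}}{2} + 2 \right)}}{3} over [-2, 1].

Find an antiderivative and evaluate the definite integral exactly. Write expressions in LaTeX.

An antiderivative F(u) passes only if d/du[F] lands on f(u) exactly.
F(u) = - \frac{u^{2} \log{\left(\frac{u^{2}}{2} + 2 \right)}}{6} + \frac{u^{2}}{6} - \frac{2 \log{\left(u^{2} + 4 \right)}}{3} is an antiderivative of f.
Check: d/du[- \frac{u^{2} \log{\left(\frac{u^{2}}{2} + 2 \right)}}{6} + \frac{u^{2}}{6} - \frac{2 \log{\left(u^{2} + 4 \right)}}{3}] = - \frac{u \log{\left(\frac{u^{2}}{2} + 2 \right)}}{3} = f(u).
F(1) = - \frac{2 \log{\left(5 \right)}}{3} - \frac{\log{\left(\frac{5}{2} \right)}}{6} + \frac{1}{6}; F(-2) = - \frac{2 \log{\left(8 \right)}}{3} - \frac{2 \log{\left(4 \right)}}{3} + \frac{2}{3}.
Integral = F(1) - F(-2) = - \frac{2 \log{\left(5 \right)}}{3} - \frac{1}{2} - \frac{\log{\left(\frac{5}{2} \right)}}{6} + \frac{2 \log{\left(4 \right)}}{3} + \frac{2 \log{\left(8 \right)}}{3}.

Antiderivative: F(u) = - \frac{u^{2} \log{\left(\frac{u^{2}}{2} + 2 \right)}}{6} + \frac{u^{2}}{6} - \frac{2 \log{\left(u^{2} + 4 \right)}}{3}; value = - \frac{2 \log{\left(5 \right)}}{3} - \frac{1}{2} - \frac{\log{\left(\frac{5}{2} \right)}}{6} + \frac{2 \log{\left(4 \right)}}{3} + \frac{2 \log{\left(8 \right)}}{3}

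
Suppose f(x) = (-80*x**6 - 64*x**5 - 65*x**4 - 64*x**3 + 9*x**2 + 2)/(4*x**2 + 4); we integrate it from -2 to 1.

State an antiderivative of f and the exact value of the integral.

A first test for any F(x): its x-derivative must equal f(x) identically.
F(x) = -(16*x**5 + 16*x**4 - 5*x**3 + 6*x - 8*atan(x))/4 is an antiderivative of f.
Check: d/dx[-(16*x**5 + 16*x**4 - 5*x**3 + 6*x - 8*atan(x))/4] = (-80*x**6 - 64*x**5 - 65*x**4 - 64*x**3 + 9*x**2 + 2)/(4*x**2 + 4) = f(x).
F(1) = -33/4 + pi/2; F(-2) = 57 - 2*atan(2).
Integral = F(1) - F(-2) = -261/4 + pi/2 + 2*atan(2).

Antiderivative: F(x) = -(16*x**5 + 16*x**4 - 5*x**3 + 6*x - 8*atan(x))/4; value = -261/4 + pi/2 + 2*atan(2)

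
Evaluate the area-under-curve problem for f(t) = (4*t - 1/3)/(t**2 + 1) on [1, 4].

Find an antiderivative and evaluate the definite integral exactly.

A candidate is checked by its d/dt: the result must match f(t).
F(t) = -(-6*log(t**2 + 1) + atan(t))/3 is an antiderivative of f.
Check: d/dt[-(-6*log(t**2 + 1) + atan(t))/3] = (12*t - 1)/(3*t**2 + 3), which equals f(t).
F(4) = -atan(4)/3 + 2*log(17); F(1) = -pi/12 + 2*log(2).
Integral = F(4) - F(1) = -2*log(2) - atan(4)/3 + pi/12 + 2*log(17).

Antiderivative: F(t) = -(-6*log(t**2 + 1) + atan(t))/3; value = -2*log(2) - atan(4)/3 + pi/12 + 2*log(17)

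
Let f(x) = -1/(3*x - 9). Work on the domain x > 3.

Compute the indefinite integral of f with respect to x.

F(x) = -log(x - 3)/3 + C

Since d/dx undoes antidifferentiation here, F'(x) = f(x) is required of F(x).
Check: d/dx[-log(x - 3)/3] = -1/(3*x - 9) = f(x).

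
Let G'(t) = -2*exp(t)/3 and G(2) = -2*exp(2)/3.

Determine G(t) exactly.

Differentiate the proposed G(t) back; it has to land on the given G'(t).
A general antiderivative is -2*exp(t)/3 + C.
The condition gives C = -2*exp(2)/3 - (-2*exp(2)/3) = 0.
So G(t) = -2*exp(t)/3.
Check: d/dt[-2*exp(t)/3] = -2*exp(t)/3 = G'(t).

G(t) = -2*exp(t)/3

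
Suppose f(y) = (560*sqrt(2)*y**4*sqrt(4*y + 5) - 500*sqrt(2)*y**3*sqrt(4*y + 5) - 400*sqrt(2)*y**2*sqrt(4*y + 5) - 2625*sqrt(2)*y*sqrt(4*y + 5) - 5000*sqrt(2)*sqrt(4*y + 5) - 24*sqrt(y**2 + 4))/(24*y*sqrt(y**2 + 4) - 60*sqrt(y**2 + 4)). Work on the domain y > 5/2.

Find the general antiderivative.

F(y) = sqrt(2)*(80*y**2*sqrt(4*y + 5)*sqrt(y**2 + 4) + 200*y*sqrt(4*y + 5)*sqrt(y**2 + 4) + 125*sqrt(4*y + 5)*sqrt(y**2 + 4) - 6*sqrt(2)*log(y - 5/2))/12 + C

Differentiate the proposed F(y) back; it has to land on f(y) exactly.
Check: d/dy[sqrt(2)*(80*y**2*sqrt(4*y + 5)*sqrt(y**2 + 4) + 200*y*sqrt(4*y + 5)*sqrt(y**2 + 4) + 125*sqrt(4*y + 5)*sqrt(y**2 + 4) - 6*sqrt(2)*log(y - 5/2))/12] = (2240*sqrt(2)*y**5 + 800*sqrt(2)*y**4 - 4100*sqrt(2)*y**3 - 12500*sqrt(2)*y**2 - 33125*sqrt(2)*y - 24*sqrt(4*y + 5)*sqrt(y**2 + 4) - 25000*sqrt(2))/(24*y*sqrt(4*y + 5)*sqrt(y**2 + 4) - 60*sqrt(4*y + 5)*sqrt(y**2 + 4)), which equals f(y).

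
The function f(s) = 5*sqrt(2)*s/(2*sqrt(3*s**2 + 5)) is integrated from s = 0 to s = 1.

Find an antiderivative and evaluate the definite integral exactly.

Antiderivative: F(s) = 5*sqrt(2)*sqrt(3*s**2 + 5)/6; value = 10/3 - 5*sqrt(10)/6

The substitution u = 3*s**2/2 + 5/2 works: f is exactly (dF/du)*(du/ds) for that inner function.
F(s) = 5*sqrt(2)*sqrt(3*s**2 + 5)/6 is an antiderivative of f.
Check: d/ds[5*sqrt(2)*sqrt(3*s**2 + 5)/6] = 5*sqrt(2)*s/(2*sqrt(3*s**2 + 5)) = f(s).
F(1) = 10/3; F(0) = 5*sqrt(10)/6.
Integral = F(1) - F(0) = 10/3 - 5*sqrt(10)/6.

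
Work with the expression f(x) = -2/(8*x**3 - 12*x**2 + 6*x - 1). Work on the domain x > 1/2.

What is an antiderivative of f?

An antiderivative is F(x) = 1/(2*(2*x - 1)**2).

A first test for any F(x): its x-derivative must equal f(x) identically.
Check: d/dx[1/(2*(2*x - 1)**2)] = -2/(8*x**3 - 12*x**2 + 6*x - 1) = f(x).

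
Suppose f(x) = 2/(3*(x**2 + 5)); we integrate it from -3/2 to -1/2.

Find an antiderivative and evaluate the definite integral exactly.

Differentiate the proposed F(x) back; it has to land on f(x) exactly.
F(x) = 2*sqrt(5)*atan(sqrt(5)*x/5)/15 is an antiderivative of f.
Check: d/dx[2*sqrt(5)*atan(sqrt(5)*x/5)/15] = 2/(3*x**2 + 15), which equals f(x).
F(-1/2) = -2*sqrt(5)*atan(sqrt(5)/10)/15; F(-3/2) = -2*sqrt(5)*atan(3*sqrt(5)/10)/15.
Integral = F(-1/2) - F(-3/2) = -2*sqrt(5)*atan(sqrt(5)/10)/15 + 2*sqrt(5)*atan(3*sqrt(5)/10)/15.

Antiderivative: F(x) = 2*sqrt(5)*atan(sqrt(5)*x/5)/15; value = -2*sqrt(5)*atan(sqrt(5)/10)/15 + 2*sqrt(5)*atan(3*sqrt(5)/10)/15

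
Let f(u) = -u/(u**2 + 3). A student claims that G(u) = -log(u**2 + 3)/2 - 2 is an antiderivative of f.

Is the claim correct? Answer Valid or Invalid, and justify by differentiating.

Valid - the claim checks out under differentiation.

d/du[G] = -u/(u**2 + 3)
This equals f(u) exactly, so the claim holds.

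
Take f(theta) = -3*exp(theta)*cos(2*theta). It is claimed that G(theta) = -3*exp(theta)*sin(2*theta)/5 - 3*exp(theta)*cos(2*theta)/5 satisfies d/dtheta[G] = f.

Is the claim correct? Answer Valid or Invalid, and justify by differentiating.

Invalid: d/dtheta[G] - f = 3*exp(theta)*sin(2*theta)/5 + 6*exp(theta)*cos(2*theta)/5, which is not 0.

d/dtheta[G] = 3*exp(theta)*sin(2*theta)/5 - 9*exp(theta)*cos(2*theta)/5
d/dtheta[G] - f(theta) = 3*exp(theta)*sin(2*theta)/5 + 6*exp(theta)*cos(2*theta)/5 != 0.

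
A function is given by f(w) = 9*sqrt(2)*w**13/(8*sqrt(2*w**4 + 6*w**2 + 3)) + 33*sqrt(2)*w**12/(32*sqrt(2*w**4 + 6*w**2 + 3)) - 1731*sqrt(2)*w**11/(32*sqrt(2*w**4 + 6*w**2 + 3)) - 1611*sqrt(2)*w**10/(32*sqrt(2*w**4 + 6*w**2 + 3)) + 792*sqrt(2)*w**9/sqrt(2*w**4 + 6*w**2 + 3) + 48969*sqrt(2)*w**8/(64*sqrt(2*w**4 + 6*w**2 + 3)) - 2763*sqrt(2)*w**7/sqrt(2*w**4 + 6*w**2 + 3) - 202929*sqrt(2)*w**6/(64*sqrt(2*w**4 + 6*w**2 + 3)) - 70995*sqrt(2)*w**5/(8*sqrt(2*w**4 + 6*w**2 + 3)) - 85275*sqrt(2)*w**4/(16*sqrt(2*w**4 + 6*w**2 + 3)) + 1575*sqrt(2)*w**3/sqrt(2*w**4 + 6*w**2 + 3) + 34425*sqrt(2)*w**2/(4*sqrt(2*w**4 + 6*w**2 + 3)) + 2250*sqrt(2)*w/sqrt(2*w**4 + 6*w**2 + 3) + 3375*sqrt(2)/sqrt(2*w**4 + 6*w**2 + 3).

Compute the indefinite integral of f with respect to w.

F(w) = -6*(w**2/4 - 5)**3*sqrt(w**4 + 3*w**2 + 3/2)*(-w**4 - w**3 + w**2 + 3*w) + C

Integrate term by term and add the pieces.
Check: d/dw[-6*(w**2/4 - 5)**3*sqrt(w**4 + 3*w**2 + 3/2)*(-w**4 - w**3 + w**2 + 3*w)] = sqrt(2)*(72*w**13 + 66*w**12 - 3462*w**11 - 3222*w**10 + 50688*w**9 + 48969*w**8 - 176832*w**7 - 202929*w**6 - 567960*w**5 - 341100*w**4 + 100800*w**3 + 550800*w**2 + 144000*w + 216000)/(64*sqrt(2*w**4 + 6*w**2 + 3)), which equals f(w).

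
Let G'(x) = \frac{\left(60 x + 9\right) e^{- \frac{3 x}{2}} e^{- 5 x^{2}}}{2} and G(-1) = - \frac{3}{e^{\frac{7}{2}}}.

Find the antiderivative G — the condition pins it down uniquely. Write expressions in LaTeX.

G(x) = - 3 e^{- \frac{3 x}{2}} e^{- 5 x^{2}}

The substitution u = - 5 x^{2} - \frac{3 x}{2} works: G'(x) is exactly (dG/du)*(du/dx) for that inner function.
A general antiderivative is - 3 e^{- 5 x^{2} - \frac{3 x}{2}} + C.
The condition gives C = - \frac{3}{e^{\frac{7}{2}}} - (- \frac{3}{e^{\frac{7}{2}}}) = 0.
So G(x) = - 3 e^{- \frac{3 x}{2}} e^{- 5 x^{2}}.
Check: d/dx[- 3 e^{- \frac{3 x}{2}} e^{- 5 x^{2}}] = \frac{\left(60 x + 9\right) e^{- \frac{3 x}{2}} e^{- 5 x^{2}}}{2} = G'(x).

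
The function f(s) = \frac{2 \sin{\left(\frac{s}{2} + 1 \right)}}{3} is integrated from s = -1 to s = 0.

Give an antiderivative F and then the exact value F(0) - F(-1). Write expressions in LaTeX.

Antiderivative: F(s) = - \frac{4 \cos{\left(\frac{s}{2} + 1 \right)}}{3}; value = - \frac{4 \cos{\left(1 \right)}}{3} + \frac{4 \cos{\left(\frac{1}{2} \right)}}{3}

For F(s) to be correct the identity F'(s) - f(s) = 0 must hold.
F(s) = - \frac{4 \cos{\left(\frac{s}{2} + 1 \right)}}{3} is an antiderivative of f.
Check: d/ds[- \frac{4 \cos{\left(\frac{s}{2} + 1 \right)}}{3}] = \frac{2 \sin{\left(\frac{s}{2} + 1 \right)}}{3} = f(s).
F(0) = - \frac{4 \cos{\left(1 \right)}}{3}; F(-1) = - \frac{4 \cos{\left(\frac{1}{2} \right)}}{3}.
Integral = F(0) - F(-1) = - \frac{4 \cos{\left(1 \right)}}{3} + \frac{4 \cos{\left(\frac{1}{2} \right)}}{3}.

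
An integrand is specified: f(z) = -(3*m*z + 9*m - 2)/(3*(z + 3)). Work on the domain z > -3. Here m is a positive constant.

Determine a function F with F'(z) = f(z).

A candidate is checked by its d/dz: the result must match f(z).
Check: d/dz[-m*z + 2*log(z + 3)/3] = (-3*m*z - 9*m + 2)/(3*z + 9), which equals f(z).

An antiderivative is F(z) = -m*z + 2*log(z + 3)/3.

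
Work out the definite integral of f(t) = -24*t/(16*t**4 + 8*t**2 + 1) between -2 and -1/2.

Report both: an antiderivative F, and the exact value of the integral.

The substitution u = 4*t**2 + 1 works: f is exactly (dF/du)*(du/dt) for that inner function.
F(t) = 3/(4*t**2 + 1) is an antiderivative of f.
Check: d/dt[3/(4*t**2 + 1)] = -24*t/(16*t**4 + 8*t**2 + 1) = f(t).
F(-1/2) = 3/2; F(-2) = 3/17.
Integral = F(-1/2) - F(-2) = 45/34.

Antiderivative: F(t) = 3/(4*t**2 + 1); value = 45/34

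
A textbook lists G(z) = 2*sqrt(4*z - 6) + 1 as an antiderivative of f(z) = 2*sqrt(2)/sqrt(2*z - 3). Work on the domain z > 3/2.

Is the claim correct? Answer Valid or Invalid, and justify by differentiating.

d/dz[G] = 2*sqrt(2)/sqrt(2*z - 3)
This equals f(z) exactly, so the claim holds.

Valid. The derivative of G reproduces f.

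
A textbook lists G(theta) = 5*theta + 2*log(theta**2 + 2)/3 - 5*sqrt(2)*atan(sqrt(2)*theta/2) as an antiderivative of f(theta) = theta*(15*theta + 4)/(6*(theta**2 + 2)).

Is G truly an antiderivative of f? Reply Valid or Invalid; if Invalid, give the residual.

d/dtheta[G] = (15*theta**2 + 4*theta)/(3*theta**2 + 6)
d/dtheta[G] - f(theta) = (15*theta**2 + 4*theta)/(6*theta**2 + 12) != 0.

Invalid: d/dtheta[G] - f = (15*theta**2 + 4*theta)/(6*theta**2 + 12), which is not 0.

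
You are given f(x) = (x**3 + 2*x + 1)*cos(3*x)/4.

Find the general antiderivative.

F(x) = x**3*sin(3*x)/12 + x**2*cos(3*x)/12 + x*sin(3*x)/9 + sin(3*x)/12 + cos(3*x)/27 + C

A candidate is checked by its d/dx: the result must match f(x).
Check: d/dx[x**3*sin(3*x)/12 + x**2*cos(3*x)/12 + x*sin(3*x)/9 + sin(3*x)/12 + cos(3*x)/27] = x**3*cos(3*x)/4 + x*cos(3*x)/2 + cos(3*x)/4, which equals f(x).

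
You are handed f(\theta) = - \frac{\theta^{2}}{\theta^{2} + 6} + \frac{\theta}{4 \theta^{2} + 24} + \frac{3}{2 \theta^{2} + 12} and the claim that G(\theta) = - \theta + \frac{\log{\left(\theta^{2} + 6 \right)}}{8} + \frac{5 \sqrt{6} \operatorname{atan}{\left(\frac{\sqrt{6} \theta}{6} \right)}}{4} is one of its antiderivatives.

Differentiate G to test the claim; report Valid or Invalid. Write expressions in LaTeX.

d/d\theta[G] = \frac{- 4 \theta^{2} + \theta + 6}{4 \theta^{2} + 24}
This equals f(\theta) exactly, so the claim holds.

Valid. The derivative of G reproduces f.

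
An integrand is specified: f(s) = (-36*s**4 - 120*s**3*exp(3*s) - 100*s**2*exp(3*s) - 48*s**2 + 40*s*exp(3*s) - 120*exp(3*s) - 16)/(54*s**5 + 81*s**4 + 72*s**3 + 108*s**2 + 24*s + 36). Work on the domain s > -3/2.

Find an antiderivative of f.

An antiderivative is F(s) = -2*(9*s**2*log(4*s + 6) + 10*exp(3*s) + 6*log(4*s + 6))/(9*(3*s**2 + 2)).

Check any antiderivative F(s) by computing F'(s) and comparing it with f(s).
Check: d/ds[-2*(9*s**2*log(4*s + 6) + 10*exp(3*s) + 6*log(4*s + 6))/(9*(3*s**2 + 2))] = (-36*s**4 - 120*s**3*exp(3*s) - 100*s**2*exp(3*s) - 48*s**2 + 40*s*exp(3*s) - 120*exp(3*s) - 16)/(54*s**5 + 81*s**4 + 72*s**3 + 108*s**2 + 24*s + 36) = f(s).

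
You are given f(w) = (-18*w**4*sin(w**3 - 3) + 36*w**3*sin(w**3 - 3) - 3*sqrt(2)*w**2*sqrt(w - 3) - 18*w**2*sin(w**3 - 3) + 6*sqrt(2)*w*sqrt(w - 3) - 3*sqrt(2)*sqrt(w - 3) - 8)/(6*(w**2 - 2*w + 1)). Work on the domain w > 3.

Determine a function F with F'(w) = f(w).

An antiderivative F(w) passes only if d/dw[F] lands on f(w) exactly.
Check: d/dw[-4*(w/2 - 3/2)**(3/2)/3 + cos(w**3 - 3) + 4/(3*w - 3)] = (-18*w**4*sin(w**3 - 3) + 36*w**3*sin(w**3 - 3) - 3*sqrt(2)*w**2*sqrt(w - 3) - 18*w**2*sin(w**3 - 3) + 6*sqrt(2)*w*sqrt(w - 3) - 3*sqrt(2)*sqrt(w - 3) - 8)/(6*w**2 - 12*w + 6), which equals f(w).

An antiderivative is F(w) = -4*(w/2 - 3/2)**(3/2)/3 + cos(w**3 - 3) + 4/(3*w - 3).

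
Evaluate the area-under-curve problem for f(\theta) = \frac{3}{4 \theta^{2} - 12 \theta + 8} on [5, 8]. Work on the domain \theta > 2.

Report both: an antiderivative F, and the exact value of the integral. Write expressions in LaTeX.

Factor the denominator (4 \left(\theta - 2\right) \left(\theta - 1\right)) and decompose: f = - \frac{3}{4 \left(\theta - 1\right)} + \frac{3}{4 \left(\theta - 2\right)}; each piece integrates to a log, atan, or power term.
F(\theta) = \frac{3 \log{\left(\theta - 2 \right)}}{4} - \frac{3 \log{\left(\theta - 1 \right)}}{4} is an antiderivative of f.
Check: d/d\theta[\frac{3 \log{\left(\theta - 2 \right)}}{4} - \frac{3 \log{\left(\theta - 1 \right)}}{4}] = \frac{3}{4 \theta^{2} - 12 \theta + 8} = f(\theta).
F(8) = - \frac{3 \log{\left(7 \right)}}{4} + \frac{3 \log{\left(6 \right)}}{4}; F(5) = - \frac{3 \log{\left(4 \right)}}{4} + \frac{3 \log{\left(3 \right)}}{4}.
Integral = F(8) - F(5) = - \frac{3 \log{\left(7 \right)}}{4} - \frac{3 \log{\left(3 \right)}}{4} + \frac{3 \log{\left(4 \right)}}{4} + \frac{3 \log{\left(6 \right)}}{4}.

Antiderivative: F(\theta) = \frac{3 \log{\left(\theta - 2 \right)}}{4} - \frac{3 \log{\left(\theta - 1 \right)}}{4}; value = - \frac{3 \log{\left(7 \right)}}{4} - \frac{3 \log{\left(3 \right)}}{4} + \frac{3 \log{\left(4 \right)}}{4} + \frac{3 \log{\left(6 \right)}}{4}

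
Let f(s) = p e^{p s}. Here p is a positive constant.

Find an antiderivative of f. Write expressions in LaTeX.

An antiderivative F(s) passes only if d/ds[F] lands on f(s) exactly.
Check: d/ds[e^{p s}] = p e^{p s} = f(s).

An antiderivative is F(s) = e^{p s}.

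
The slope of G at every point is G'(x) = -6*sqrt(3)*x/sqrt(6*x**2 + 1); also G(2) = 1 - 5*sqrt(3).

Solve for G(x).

G(x) = sqrt(3)*(-3*sqrt(6*x**2 + 1) + sqrt(3))/3

G'(x) matches the chain-rule pattern g'(h)*h' with inner function h(x) = 2*x**2 + 1/3; substituting u = h(x) collapses the integral.
A general antiderivative is -3*sqrt(2*x**2 + 1/3) + C.
The condition gives C = 1 - 5*sqrt(3) - (-5*sqrt(3)) = 1.
So G(x) = sqrt(3)*(-3*sqrt(6*x**2 + 1) + sqrt(3))/3.
Check: d/dx[sqrt(3)*(-3*sqrt(6*x**2 + 1) + sqrt(3))/3] = -6*sqrt(3)*x/sqrt(6*x**2 + 1) = G'(x).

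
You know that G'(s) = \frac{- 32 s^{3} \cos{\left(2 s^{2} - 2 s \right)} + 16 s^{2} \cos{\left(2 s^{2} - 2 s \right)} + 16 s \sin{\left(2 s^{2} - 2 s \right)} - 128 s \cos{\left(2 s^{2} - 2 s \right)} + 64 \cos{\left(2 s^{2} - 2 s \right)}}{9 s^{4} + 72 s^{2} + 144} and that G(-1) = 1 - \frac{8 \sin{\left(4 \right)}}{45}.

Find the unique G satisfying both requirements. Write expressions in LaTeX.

G'(s) has the shape u'v + uv' for u = - \frac{8}{9 \left(s^{2} + 4\right)} and v = \sin{\left(2 s^{2} - 2 s \right)} — it is the derivative of the product u*v.
A general antiderivative is - \frac{8 \sin{\left(2 s^{2} - 2 s \right)}}{9 \left(s^{2} + 4\right)} + C.
The condition gives C = 1 - \frac{8 \sin{\left(4 \right)}}{45} - (- \frac{8 \sin{\left(4 \right)}}{45}) = 1.
So G(s) = \frac{9 s^{2} - 8 \sin{\left(2 s^{2} - 2 s \right)} + 36}{9 \left(s^{2} + 4\right)}.
Check: d/ds[\frac{9 s^{2} - 8 \sin{\left(2 s^{2} - 2 s \right)} + 36}{9 \left(s^{2} + 4\right)}] = \frac{- 32 s^{3} \cos{\left(2 s^{2} - 2 s \right)} + 16 s^{2} \cos{\left(2 s^{2} - 2 s \right)} + 16 s \sin{\left(2 s^{2} - 2 s \right)} - 128 s \cos{\left(2 s^{2} - 2 s \right)} + 64 \cos{\left(2 s^{2} - 2 s \right)}}{9 s^{4} + 72 s^{2} + 144} = G'(s).

G(s) = \frac{9 s^{2} - 8 \sin{\left(2 s^{2} - 2 s \right)} + 36}{9 \left(s^{2} + 4\right)}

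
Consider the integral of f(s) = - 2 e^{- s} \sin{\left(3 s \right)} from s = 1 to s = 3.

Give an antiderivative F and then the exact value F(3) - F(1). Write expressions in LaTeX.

An antiderivative F(s) passes only if d/ds[F] lands on f(s) exactly.
F(s) = \frac{\left(\sin{\left(3 s \right)} + 3 \cos{\left(3 s \right)}\right) e^{- s}}{5} is an antiderivative of f.
Check: d/ds[\frac{\left(\sin{\left(3 s \right)} + 3 \cos{\left(3 s \right)}\right) e^{- s}}{5}] = - 2 e^{- s} \sin{\left(3 s \right)} = f(s).
F(3) = \frac{3 \cos{\left(9 \right)}}{5 e^{3}} + \frac{\sin{\left(9 \right)}}{5 e^{3}}; F(1) = \frac{3 \cos{\left(3 \right)}}{5 e} + \frac{\sin{\left(3 \right)}}{5 e}.
Integral = F(3) - F(1) = \frac{3 \cos{\left(9 \right)}}{5 e^{3}} - \frac{\sin{\left(3 \right)}}{5 e} + \frac{\sin{\left(9 \right)}}{5 e^{3}} - \frac{3 \cos{\left(3 \right)}}{5 e}.

Antiderivative: F(s) = \frac{\left(\sin{\left(3 s \right)} + 3 \cos{\left(3 s \right)}\right) e^{- s}}{5}; value = \frac{3 \cos{\left(9 \right)}}{5 e^{3}} - \frac{\sin{\left(3 \right)}}{5 e} + \frac{\sin{\left(9 \right)}}{5 e^{3}} - \frac{3 \cos{\left(3 \right)}}{5 e}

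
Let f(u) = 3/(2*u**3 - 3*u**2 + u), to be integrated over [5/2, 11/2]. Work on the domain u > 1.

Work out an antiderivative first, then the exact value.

Antiderivative: F(u) = -6*log(2*u - 1) + 3*log(u**2 - u); value = -6*log(10) - 3*log(15/4) + 6*log(4) + 3*log(99/4)

Factor the denominator (u*(u - 1)*(2*u - 1)) and decompose: f = -12/(2*u - 1) + 3/(u - 1) + 3/u; each piece integrates to a log, atan, or power term.
F(u) = -6*log(2*u - 1) + 3*log(u**2 - u) is an antiderivative of f.
Check: d/du[-6*log(2*u - 1) + 3*log(u**2 - u)] = 3/(2*u**3 - 3*u**2 + u) = f(u).
F(11/2) = -6*log(10) + 3*log(99/4); F(5/2) = -6*log(4) + 3*log(15/4).
Integral = F(11/2) - F(5/2) = -6*log(10) - 3*log(15/4) + 6*log(4) + 3*log(99/4).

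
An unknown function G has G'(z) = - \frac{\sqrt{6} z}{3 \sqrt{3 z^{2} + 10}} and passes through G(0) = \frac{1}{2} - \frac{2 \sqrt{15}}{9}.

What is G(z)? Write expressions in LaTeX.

G'(z) matches the chain-rule pattern g'(h)*h' with inner function h(z) = \frac{z^{2}}{2} + \frac{5}{3}; substituting u = h(z) collapses the integral.
A general antiderivative is - \frac{2 \sqrt{\frac{z^{2}}{2} + \frac{5}{3}}}{3} + C.
The condition gives C = \frac{1}{2} - \frac{2 \sqrt{15}}{9} - (- \frac{2 \sqrt{15}}{9}) = \frac{1}{2}.
So G(z) = - \frac{2 \sqrt{6} \sqrt{3 z^{2} + 10} - 9}{18}.
Check: d/dz[- \frac{2 \sqrt{6} \sqrt{3 z^{2} + 10} - 9}{18}] = - \frac{\sqrt{6} z}{3 \sqrt{3 z^{2} + 10}} = G'(z).

G(z) = - \frac{2 \sqrt{6} \sqrt{3 z^{2} + 10} - 9}{18}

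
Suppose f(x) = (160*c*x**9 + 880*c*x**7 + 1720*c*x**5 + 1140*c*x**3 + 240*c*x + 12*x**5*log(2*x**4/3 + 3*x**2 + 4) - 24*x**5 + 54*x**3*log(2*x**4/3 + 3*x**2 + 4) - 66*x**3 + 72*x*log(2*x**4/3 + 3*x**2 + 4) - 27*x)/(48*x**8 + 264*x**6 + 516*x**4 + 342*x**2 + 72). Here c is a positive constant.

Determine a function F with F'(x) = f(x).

Whatever form F(x) takes, F'(x) = f(x) is non-negotiable.
Check: d/dx[(20*c*x**2*(2*x**2 + 1) - 3*log(2*x**4/3 + 3*x**2 + 4))/(12*(2*x**2 + 1))] = (160*c*x**9 + 880*c*x**7 + 1720*c*x**5 + 1140*c*x**3 + 240*c*x + 12*x**5*log(2*x**4/3 + 3*x**2 + 4) - 24*x**5 + 54*x**3*log(2*x**4/3 + 3*x**2 + 4) - 66*x**3 + 72*x*log(2*x**4/3 + 3*x**2 + 4) - 27*x)/(48*x**8 + 264*x**6 + 516*x**4 + 342*x**2 + 72) = f(x).

An antiderivative is F(x) = (20*c*x**2*(2*x**2 + 1) - 3*log(2*x**4/3 + 3*x**2 + 4))/(12*(2*x**2 + 1)).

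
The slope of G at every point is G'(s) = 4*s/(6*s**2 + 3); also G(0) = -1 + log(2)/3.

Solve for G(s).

G(s) = log(4*s**2 + 2)/3 - 1

G'(s) matches the chain-rule pattern g'(h)*h' with inner function h(s) = 4*s**2 + 2; substituting u = h(s) collapses the integral.
A general antiderivative is log(4*s**2 + 2)/3 + C.
The condition gives C = -1 + log(2)/3 - (log(2)/3) = -1.
So G(s) = log(4*s**2 + 2)/3 - 1.
Check: d/ds[log(4*s**2 + 2)/3 - 1] = 4*s/(6*s**2 + 3) = G'(s).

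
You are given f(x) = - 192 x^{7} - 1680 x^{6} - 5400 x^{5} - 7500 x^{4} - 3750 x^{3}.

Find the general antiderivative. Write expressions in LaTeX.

The substitution u = - 2 x^{2} - 5 x works: f is exactly (dF/du)*(du/dx) for that inner function.
Check: d/dx[- 24 x^{8} - 240 x^{7} - 900 x^{6} - 1500 x^{5} - \frac{1875 x^{4}}{2}] = - 192 x^{7} - 1680 x^{6} - 5400 x^{5} - 7500 x^{4} - 3750 x^{3} = f(x).

F(x) = - 24 x^{8} - 240 x^{7} - 900 x^{6} - 1500 x^{5} - \frac{1875 x^{4}}{2} + C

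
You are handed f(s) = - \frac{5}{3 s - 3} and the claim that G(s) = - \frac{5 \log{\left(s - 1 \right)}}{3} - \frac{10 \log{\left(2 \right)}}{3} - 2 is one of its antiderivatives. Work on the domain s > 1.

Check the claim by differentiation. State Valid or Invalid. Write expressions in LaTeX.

Valid: G'(s) = f(s).

d/ds[G] = - \frac{5}{3 s - 3}
This equals f(s) exactly, so the claim holds.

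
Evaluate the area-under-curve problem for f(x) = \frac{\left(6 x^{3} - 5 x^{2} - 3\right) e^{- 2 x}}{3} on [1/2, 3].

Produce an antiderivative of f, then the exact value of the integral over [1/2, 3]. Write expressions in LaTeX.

Recognize the product-rule pattern: f = u'v + uv' with u = - x^{3} - \frac{2 x^{2}}{3} - \frac{2 x}{3} + \frac{1}{6}, v = e^{- 2 x}, so integration by parts undoes it.
F(x) = \frac{\left(- 6 x^{3} - 4 x^{2} - 4 x + 1\right) e^{- 2 x}}{6} is an antiderivative of f.
Check: d/dx[\frac{\left(- 6 x^{3} - 4 x^{2} - 4 x + 1\right) e^{- 2 x}}{6}] = \frac{\left(6 x^{3} - 5 x^{2} - 3\right) e^{- 2 x}}{3} = f(x).
F(3) = - \frac{209}{6 e^{6}}; F(1/2) = - \frac{11}{24 e}.
Integral = F(3) - F(1/2) = - \frac{209}{6 e^{6}} + \frac{11}{24 e}.

Antiderivative: F(x) = \frac{\left(- 6 x^{3} - 4 x^{2} - 4 x + 1\right) e^{- 2 x}}{6}; value = - \frac{209}{6 e^{6}} + \frac{11}{24 e}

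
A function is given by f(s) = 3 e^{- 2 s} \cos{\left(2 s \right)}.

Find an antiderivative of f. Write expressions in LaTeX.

Differentiate the proposed F(s) back; it has to land on f(s) exactly.
Check: d/ds[\frac{\left(3 \sin{\left(2 s \right)} - 3 \cos{\left(2 s \right)}\right) e^{- 2 s}}{4}] = 3 e^{- 2 s} \cos{\left(2 s \right)} = f(s).

An antiderivative is F(s) = \frac{\left(3 \sin{\left(2 s \right)} - 3 \cos{\left(2 s \right)}\right) e^{- 2 s}}{4}.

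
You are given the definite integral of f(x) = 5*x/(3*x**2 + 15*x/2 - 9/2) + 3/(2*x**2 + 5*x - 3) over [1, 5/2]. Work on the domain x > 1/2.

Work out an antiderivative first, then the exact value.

Antiderivative: F(x) = 2*log(x - 1/2)/3 + log(x + 3); value = -log(4) + 4*log(2)/3 + log(11/2)

Factor the denominator (3*(x + 3)*(2*x - 1)) and decompose: f = 4/(3*(2*x - 1)) + 1/(x + 3); each piece integrates to a log, atan, or power term.
F(x) = 2*log(x - 1/2)/3 + log(x + 3) is an antiderivative of f.
Check: d/dx[2*log(x - 1/2)/3 + log(x + 3)] = (10*x + 9)/(6*x**2 + 15*x - 9), which equals f(x).
F(5/2) = 2*log(2)/3 + log(11/2); F(1) = -2*log(2)/3 + log(4).
Integral = F(5/2) - F(1) = -log(4) + 4*log(2)/3 + log(11/2).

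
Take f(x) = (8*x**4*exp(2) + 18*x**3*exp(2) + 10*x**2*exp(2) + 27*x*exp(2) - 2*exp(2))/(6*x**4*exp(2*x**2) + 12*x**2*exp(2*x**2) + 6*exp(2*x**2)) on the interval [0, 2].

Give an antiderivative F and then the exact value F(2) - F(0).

Antiderivative: F(x) = (-4*x - 9)/(12*x**2*exp(-2)*exp(2*x**2) + 12*exp(-2)*exp(2*x**2)); value = -17*exp(-6)/60 + 3*exp(2)/4

Check any antiderivative F(x) by computing F'(x) and comparing it with f(x).
F(x) = (-4*x - 9)/(12*x**2*exp(-2)*exp(2*x**2) + 12*exp(-2)*exp(2*x**2)) is an antiderivative of f.
Check: d/dx[(-4*x - 9)/(12*x**2*exp(-2)*exp(2*x**2) + 12*exp(-2)*exp(2*x**2))] = (8*x**4*exp(2) + 18*x**3*exp(2) + 10*x**2*exp(2) + 27*x*exp(2) - 2*exp(2))/(6*x**4*exp(2*x**2) + 12*x**2*exp(2*x**2) + 6*exp(2*x**2)) = f(x).
F(2) = -17*exp(-6)/60; F(0) = -3*exp(2)/4.
Integral = F(2) - F(0) = -17*exp(-6)/60 + 3*exp(2)/4.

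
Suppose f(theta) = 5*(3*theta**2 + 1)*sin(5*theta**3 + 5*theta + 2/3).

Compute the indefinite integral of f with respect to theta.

F(theta) = -cos(5*theta**3 + 5*theta + 2/3) + C

f matches the chain-rule pattern g'(h)*h' with inner function h(theta) = 5*theta**3 + 5*theta + 2/3; substituting u = h(theta) collapses the integral.
Check: d/dtheta[-cos(5*theta**3 + 5*theta + 2/3)] = 15*theta**2*sin(5*theta**3 + 5*theta + 2/3) + 5*sin(5*theta**3 + 5*theta + 2/3), which equals f(theta).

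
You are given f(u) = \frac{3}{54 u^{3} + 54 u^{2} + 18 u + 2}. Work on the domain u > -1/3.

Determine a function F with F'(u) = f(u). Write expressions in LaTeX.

Differentiate the proposed F(u) back; it has to land on f(u) exactly.
Check: d/du[- \frac{1}{4 \left(3 u + 1\right)^{2}}] = \frac{3}{54 u^{3} + 54 u^{2} + 18 u + 2} = f(u).

An antiderivative is F(u) = - \frac{1}{4 \left(3 u + 1\right)^{2}}.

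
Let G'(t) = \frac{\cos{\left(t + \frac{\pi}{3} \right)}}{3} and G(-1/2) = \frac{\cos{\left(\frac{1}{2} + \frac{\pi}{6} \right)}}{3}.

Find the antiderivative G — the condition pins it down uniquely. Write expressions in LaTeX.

Check a candidate G(t) by differentiating: d/dt[G] must match the given G'(t).
A general antiderivative is \frac{\sin{\left(t + \frac{\pi}{3} \right)}}{3} + C.
The condition gives C = \frac{\cos{\left(\frac{1}{2} + \frac{\pi}{6} \right)}}{3} - (\frac{\cos{\left(\frac{1}{2} + \frac{\pi}{6} \right)}}{3}) = 0.
So G(t) = \frac{\sin{\left(t + \frac{\pi}{3} \right)}}{3}.
Check: d/dt[\frac{\sin{\left(t + \frac{\pi}{3} \right)}}{3}] = \frac{\cos{\left(t + \frac{\pi}{3} \right)}}{3} = G'(t).

G(t) = \frac{\sin{\left(t + \frac{\pi}{3} \right)}}{3}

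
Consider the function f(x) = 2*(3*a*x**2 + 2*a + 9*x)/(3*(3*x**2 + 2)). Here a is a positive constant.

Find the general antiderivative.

F(x) = (2*a*x + 3*log(3*x**2/2 + 1))/3 + C

Differentiate the proposed F(x) back; it has to land on f(x) exactly.
Check: d/dx[(2*a*x + 3*log(3*x**2/2 + 1))/3] = (6*a*x**2 + 4*a + 18*x)/(9*x**2 + 6), which equals f(x).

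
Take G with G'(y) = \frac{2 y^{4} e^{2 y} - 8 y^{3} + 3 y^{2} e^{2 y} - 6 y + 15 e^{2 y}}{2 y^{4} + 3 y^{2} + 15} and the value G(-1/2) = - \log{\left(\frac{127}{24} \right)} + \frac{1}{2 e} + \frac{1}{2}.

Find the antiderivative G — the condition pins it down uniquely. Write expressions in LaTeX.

G(y) = \frac{e^{2 y}}{2} - \log{\left(\frac{2 y^{4}}{3} + y^{2} + 5 \right)} + \frac{1}{2}

Differentiate the proposed G(y) back; it has to land on the given G'(y).
A general antiderivative is \frac{e^{2 y}}{2} - \log{\left(\frac{2 y^{4}}{3} + y^{2} + 5 \right)} + C.
The condition gives C = - \log{\left(\frac{127}{24} \right)} + \frac{1}{2 e} + \frac{1}{2} - (- \log{\left(\frac{127}{24} \right)} + \frac{1}{2 e}) = \frac{1}{2}.
So G(y) = \frac{e^{2 y}}{2} - \log{\left(\frac{2 y^{4}}{3} + y^{2} + 5 \right)} + \frac{1}{2}.
Check: d/dy[\frac{e^{2 y}}{2} - \log{\left(\frac{2 y^{4}}{3} + y^{2} + 5 \right)} + \frac{1}{2}] = \frac{2 y^{4} e^{2 y} - 8 y^{3} + 3 y^{2} e^{2 y} - 6 y + 15 e^{2 y}}{2 y^{4} + 3 y^{2} + 15} = G'(y).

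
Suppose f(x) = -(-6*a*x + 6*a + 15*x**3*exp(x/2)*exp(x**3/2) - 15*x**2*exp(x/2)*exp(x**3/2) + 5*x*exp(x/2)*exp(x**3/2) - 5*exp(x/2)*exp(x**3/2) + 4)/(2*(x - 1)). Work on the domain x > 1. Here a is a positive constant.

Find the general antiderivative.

F(x) = 3*a*x - 5*exp(x/2)*exp(x**3/2) - 2*log(3*x - 3) + C

For F(x) to be correct the identity F'(x) - f(x) = 0 must hold.
Check: d/dx[3*a*x - 5*exp(x/2)*exp(x**3/2) - 2*log(3*x - 3)] = (6*a*x - 6*a - 15*x**3*exp(x/2)*exp(x**3/2) + 15*x**2*exp(x/2)*exp(x**3/2) - 5*x*exp(x/2)*exp(x**3/2) + 5*exp(x/2)*exp(x**3/2) - 4)/(2*x - 2), which equals f(x).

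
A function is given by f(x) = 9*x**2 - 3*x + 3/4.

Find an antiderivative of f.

An antiderivative is F(x) = 3*x**3 - 3*x**2/2 + 3*x/4.

The integrand splits into summands that can be handled one at a time.
Check: d/dx[3*x**3 - 3*x**2/2 + 3*x/4] = 9*x**2 - 3*x + 3/4 = f(x).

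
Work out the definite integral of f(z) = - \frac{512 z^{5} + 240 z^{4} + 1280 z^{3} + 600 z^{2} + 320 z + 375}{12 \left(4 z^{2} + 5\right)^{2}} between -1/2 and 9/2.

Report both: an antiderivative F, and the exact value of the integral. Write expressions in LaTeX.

Antiderivative: F(z) = - \frac{64 z^{4} + 60 z^{3} + 8 z^{2} + 75 z - 30}{12 \left(4 z^{2} + 5\right)}; value = - \frac{16585}{516}

Any candidate F(z) must reproduce f(z) exactly when differentiated.
F(z) = - \frac{64 z^{4} + 60 z^{3} + 8 z^{2} + 75 z - 30}{12 \left(4 z^{2} + 5\right)} is an antiderivative of f.
Check: d/dz[- \frac{64 z^{4} + 60 z^{3} + 8 z^{2} + 75 z - 30}{12 \left(4 z^{2} + 5\right)}] = \frac{- 512 z^{5} - 240 z^{4} - 1280 z^{3} - 600 z^{2} - 320 z - 375}{192 z^{4} + 480 z^{2} + 300}, which equals f(z).
F(9/2) = - \frac{10727}{344}; F(-1/2) = \frac{23}{24}.
Integral = F(9/2) - F(-1/2) = - \frac{16585}{516}.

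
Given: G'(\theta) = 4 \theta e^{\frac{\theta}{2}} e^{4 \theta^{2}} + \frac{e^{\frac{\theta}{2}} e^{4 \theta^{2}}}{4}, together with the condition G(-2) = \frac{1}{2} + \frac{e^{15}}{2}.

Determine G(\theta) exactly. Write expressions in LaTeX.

G(\theta) = \frac{e^{\frac{\theta}{2}} e^{4 \theta^{2}}}{2} + \frac{1}{2}

G'(\theta) matches the chain-rule pattern g'(h)*h' with inner function h(\theta) = 4 \theta^{2} + \frac{\theta}{2}; substituting u = h(\theta) collapses the integral.
A general antiderivative is \frac{e^{4 \theta^{2} + \frac{\theta}{2}}}{2} + C.
The condition gives C = \frac{1}{2} + \frac{e^{15}}{2} - (\frac{e^{15}}{2}) = \frac{1}{2}.
So G(\theta) = \frac{e^{\frac{\theta}{2}} e^{4 \theta^{2}}}{2} + \frac{1}{2}.
Check: d/d\theta[\frac{e^{\frac{\theta}{2}} e^{4 \theta^{2}}}{2} + \frac{1}{2}] = 4 \theta e^{\frac{\theta}{2}} e^{4 \theta^{2}} + \frac{e^{\frac{\theta}{2}} e^{4 \theta^{2}}}{4} = G'(\theta).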